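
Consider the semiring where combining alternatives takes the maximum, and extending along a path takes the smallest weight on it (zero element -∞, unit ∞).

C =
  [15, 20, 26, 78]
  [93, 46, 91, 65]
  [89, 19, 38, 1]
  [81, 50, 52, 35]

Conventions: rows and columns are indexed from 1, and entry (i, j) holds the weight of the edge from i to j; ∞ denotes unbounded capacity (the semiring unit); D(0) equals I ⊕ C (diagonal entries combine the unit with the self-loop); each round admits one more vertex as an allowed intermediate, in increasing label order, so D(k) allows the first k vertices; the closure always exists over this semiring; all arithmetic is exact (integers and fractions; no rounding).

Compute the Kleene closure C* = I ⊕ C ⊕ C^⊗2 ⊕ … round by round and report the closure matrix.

D(0):
  [∞, 20, 26, 78]
  [93, ∞, 91, 65]
  [89, 19, ∞, 1]
  [81, 50, 52, ∞]
D(1):
  [∞, 20, 26, 78]
  [93, ∞, 91, 78]
  [89, 20, ∞, 78]
  [81, 50, 52, ∞]
D(2):
  [∞, 20, 26, 78]
  [93, ∞, 91, 78]
  [89, 20, ∞, 78]
  [81, 50, 52, ∞]
D(3):
  [∞, 20, 26, 78]
  [93, ∞, 91, 78]
  [89, 20, ∞, 78]
  [81, 50, 52, ∞]
D(4):
  [∞, 50, 52, 78]
  [93, ∞, 91, 78]
  [89, 50, ∞, 78]
  [81, 50, 52, ∞]
Answer: C* = [[∞, 50, 52, 78], [93, ∞, 91, 78], [89, 50, ∞, 78], [81, 50, 52, ∞]]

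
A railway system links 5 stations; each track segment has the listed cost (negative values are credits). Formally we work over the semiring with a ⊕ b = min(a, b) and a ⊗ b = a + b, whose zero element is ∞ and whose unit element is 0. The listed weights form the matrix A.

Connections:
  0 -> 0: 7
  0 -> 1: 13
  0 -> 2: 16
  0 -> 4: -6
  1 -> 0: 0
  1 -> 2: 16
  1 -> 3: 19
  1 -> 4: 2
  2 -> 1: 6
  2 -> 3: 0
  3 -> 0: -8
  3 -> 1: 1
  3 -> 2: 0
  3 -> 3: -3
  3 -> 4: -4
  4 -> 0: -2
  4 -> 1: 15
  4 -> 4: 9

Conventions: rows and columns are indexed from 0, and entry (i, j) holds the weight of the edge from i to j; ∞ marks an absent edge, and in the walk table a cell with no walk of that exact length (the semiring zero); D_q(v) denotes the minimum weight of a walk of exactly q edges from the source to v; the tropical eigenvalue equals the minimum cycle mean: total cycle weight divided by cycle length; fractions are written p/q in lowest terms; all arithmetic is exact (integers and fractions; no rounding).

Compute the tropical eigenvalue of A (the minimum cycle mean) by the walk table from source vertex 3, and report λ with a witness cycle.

q=0: [∞, ∞, ∞, 0, ∞]
q=1: [-8, 1, 0, -3, -4]
q=2: [-11, -2, -3, -6, -14]
q=3: [-16, -5, -6, -9, -17]
q=4: [-19, -8, -9, -12, -22]
q=5: [-24, -11, -12, -15, -25]
Optimal cycle mean attained by: cycle 0->4->0, total (-6) + (-2), length 2.
Answer: λ = -4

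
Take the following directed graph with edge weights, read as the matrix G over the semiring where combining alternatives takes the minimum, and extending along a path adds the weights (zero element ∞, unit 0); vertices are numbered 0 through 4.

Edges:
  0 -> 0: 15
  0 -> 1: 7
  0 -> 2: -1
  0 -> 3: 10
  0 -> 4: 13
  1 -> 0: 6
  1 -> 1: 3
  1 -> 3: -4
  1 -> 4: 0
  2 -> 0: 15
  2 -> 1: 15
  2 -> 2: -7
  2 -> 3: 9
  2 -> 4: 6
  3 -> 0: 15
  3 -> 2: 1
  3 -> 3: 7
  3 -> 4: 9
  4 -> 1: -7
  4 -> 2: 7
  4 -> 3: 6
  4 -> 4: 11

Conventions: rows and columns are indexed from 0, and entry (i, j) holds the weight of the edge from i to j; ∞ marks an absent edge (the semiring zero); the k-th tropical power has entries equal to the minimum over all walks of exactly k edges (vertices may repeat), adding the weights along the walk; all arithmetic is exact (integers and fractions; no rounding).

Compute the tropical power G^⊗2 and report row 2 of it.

G^⊗2:
  [13, 6, -8, 3, 5]
  [9, -7, -3, -1, 3]
  [8, -1, -14, 2, -1]
  [16, 2, -6, 10, 7]
  [-1, -4, 0, -11, -7]
Answer: row 2 of G^⊗2 = [8, -1, -14, 2, -1]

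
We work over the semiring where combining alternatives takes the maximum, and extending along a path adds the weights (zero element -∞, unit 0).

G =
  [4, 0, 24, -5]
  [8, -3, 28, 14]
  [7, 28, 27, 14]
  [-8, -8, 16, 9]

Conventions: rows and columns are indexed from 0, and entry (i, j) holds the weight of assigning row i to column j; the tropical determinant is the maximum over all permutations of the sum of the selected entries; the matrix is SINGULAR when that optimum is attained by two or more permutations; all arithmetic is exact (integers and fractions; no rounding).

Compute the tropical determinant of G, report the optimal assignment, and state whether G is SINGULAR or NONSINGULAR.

σ = (0, 1, 2, 3): 4 + (-3) + 27 + 9 = 37
σ = (0, 1, 3, 2): 4 + (-3) + 14 + 16 = 31
σ = (0, 2, 1, 3): 4 + 28 + 28 + 9 = 69
σ = (0, 2, 3, 1): 4 + 28 + 14 + (-8) = 38
σ = (0, 3, 1, 2): 4 + 14 + 28 + 16 = 62
σ = (0, 3, 2, 1): 4 + 14 + 27 + (-8) = 37
σ = (1, 0, 2, 3): 0 + 8 + 27 + 9 = 44
σ = (1, 0, 3, 2): 0 + 8 + 14 + 16 = 38
σ = (1, 2, 0, 3): 0 + 28 + 7 + 9 = 44
σ = (1, 2, 3, 0): 0 + 28 + 14 + (-8) = 34
σ = (1, 3, 0, 2): 0 + 14 + 7 + 16 = 37
σ = (1, 3, 2, 0): 0 + 14 + 27 + (-8) = 33
σ = (2, 0, 1, 3): 24 + 8 + 28 + 9 = 69
σ = (2, 0, 3, 1): 24 + 8 + 14 + (-8) = 38
σ = (2, 1, 0, 3): 24 + (-3) + 7 + 9 = 37
σ = (2, 1, 3, 0): 24 + (-3) + 14 + (-8) = 27
σ = (2, 3, 0, 1): 24 + 14 + 7 + (-8) = 37
σ = (2, 3, 1, 0): 24 + 14 + 28 + (-8) = 58
σ = (3, 0, 1, 2): (-5) + 8 + 28 + 16 = 47
σ = (3, 0, 2, 1): (-5) + 8 + 27 + (-8) = 22
σ = (3, 1, 0, 2): (-5) + (-3) + 7 + 16 = 15
σ = (3, 1, 2, 0): (-5) + (-3) + 27 + (-8) = 11
σ = (3, 2, 0, 1): (-5) + 28 + 7 + (-8) = 22
σ = (3, 2, 1, 0): (-5) + 28 + 28 + (-8) = 43
Optimal value attained by: σ = (0, 2, 1, 3).
Answer: det⊕(G) = 69; verdict: SINGULAR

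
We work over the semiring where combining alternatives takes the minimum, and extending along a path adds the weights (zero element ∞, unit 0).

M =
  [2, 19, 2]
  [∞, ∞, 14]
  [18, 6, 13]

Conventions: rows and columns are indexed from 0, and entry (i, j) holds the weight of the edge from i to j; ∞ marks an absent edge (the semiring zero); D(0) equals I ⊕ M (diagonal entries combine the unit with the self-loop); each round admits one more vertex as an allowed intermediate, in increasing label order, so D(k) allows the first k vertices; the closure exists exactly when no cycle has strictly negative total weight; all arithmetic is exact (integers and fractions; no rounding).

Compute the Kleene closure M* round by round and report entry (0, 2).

D(0):
  [0, 19, 2]
  [∞, 0, 14]
  [18, 6, 0]
D(1):
  [0, 19, 2]
  [∞, 0, 14]
  [18, 6, 0]
D(2):
  [0, 19, 2]
  [∞, 0, 14]
  [18, 6, 0]
D(3):
  [0, 8, 2]
  [32, 0, 14]
  [18, 6, 0]
Answer: M*[0][2] = 2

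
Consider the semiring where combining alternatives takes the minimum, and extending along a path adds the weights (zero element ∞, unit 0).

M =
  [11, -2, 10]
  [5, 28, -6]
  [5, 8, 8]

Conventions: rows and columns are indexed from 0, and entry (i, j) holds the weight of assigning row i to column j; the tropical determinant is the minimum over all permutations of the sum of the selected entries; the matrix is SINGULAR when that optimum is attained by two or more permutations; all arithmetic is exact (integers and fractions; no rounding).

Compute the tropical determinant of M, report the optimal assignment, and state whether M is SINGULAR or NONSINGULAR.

σ = (0, 1, 2): 11 + 28 + 8 = 47
σ = (0, 2, 1): 11 + (-6) + 8 = 13
σ = (1, 0, 2): (-2) + 5 + 8 = 11
σ = (1, 2, 0): (-2) + (-6) + 5 = -3
σ = (2, 0, 1): 10 + 5 + 8 = 23
σ = (2, 1, 0): 10 + 28 + 5 = 43
Optimal value attained by: σ = (1, 2, 0).
Answer: det⊕(M) = -3; verdict: NONSINGULAR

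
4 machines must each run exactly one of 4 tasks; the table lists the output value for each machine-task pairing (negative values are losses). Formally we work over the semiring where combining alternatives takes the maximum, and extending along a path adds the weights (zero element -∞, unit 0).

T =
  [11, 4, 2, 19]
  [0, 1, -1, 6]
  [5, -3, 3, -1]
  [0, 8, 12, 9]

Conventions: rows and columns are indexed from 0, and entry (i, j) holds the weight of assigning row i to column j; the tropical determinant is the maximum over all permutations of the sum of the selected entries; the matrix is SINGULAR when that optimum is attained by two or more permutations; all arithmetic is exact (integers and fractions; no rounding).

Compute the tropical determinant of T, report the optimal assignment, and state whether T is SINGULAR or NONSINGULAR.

σ = (0, 1, 2, 3): 11 + 1 + 3 + 9 = 24
σ = (0, 1, 3, 2): 11 + 1 + (-1) + 12 = 23
σ = (0, 2, 1, 3): 11 + (-1) + (-3) + 9 = 16
σ = (0, 2, 3, 1): 11 + (-1) + (-1) + 8 = 17
σ = (0, 3, 1, 2): 11 + 6 + (-3) + 12 = 26
σ = (0, 3, 2, 1): 11 + 6 + 3 + 8 = 28
σ = (1, 0, 2, 3): 4 + 0 + 3 + 9 = 16
σ = (1, 0, 3, 2): 4 + 0 + (-1) + 12 = 15
σ = (1, 2, 0, 3): 4 + (-1) + 5 + 9 = 17
σ = (1, 2, 3, 0): 4 + (-1) + (-1) + 0 = 2
σ = (1, 3, 0, 2): 4 + 6 + 5 + 12 = 27
σ = (1, 3, 2, 0): 4 + 6 + 3 + 0 = 13
σ = (2, 0, 1, 3): 2 + 0 + (-3) + 9 = 8
σ = (2, 0, 3, 1): 2 + 0 + (-1) + 8 = 9
σ = (2, 1, 0, 3): 2 + 1 + 5 + 9 = 17
σ = (2, 1, 3, 0): 2 + 1 + (-1) + 0 = 2
σ = (2, 3, 0, 1): 2 + 6 + 5 + 8 = 21
σ = (2, 3, 1, 0): 2 + 6 + (-3) + 0 = 5
σ = (3, 0, 1, 2): 19 + 0 + (-3) + 12 = 28
σ = (3, 0, 2, 1): 19 + 0 + 3 + 8 = 30
σ = (3, 1, 0, 2): 19 + 1 + 5 + 12 = 37
σ = (3, 1, 2, 0): 19 + 1 + 3 + 0 = 23
σ = (3, 2, 0, 1): 19 + (-1) + 5 + 8 = 31
σ = (3, 2, 1, 0): 19 + (-1) + (-3) + 0 = 15
Optimal value attained by: σ = (3, 1, 0, 2).
Answer: det⊕(T) = 37; verdict: NONSINGULAR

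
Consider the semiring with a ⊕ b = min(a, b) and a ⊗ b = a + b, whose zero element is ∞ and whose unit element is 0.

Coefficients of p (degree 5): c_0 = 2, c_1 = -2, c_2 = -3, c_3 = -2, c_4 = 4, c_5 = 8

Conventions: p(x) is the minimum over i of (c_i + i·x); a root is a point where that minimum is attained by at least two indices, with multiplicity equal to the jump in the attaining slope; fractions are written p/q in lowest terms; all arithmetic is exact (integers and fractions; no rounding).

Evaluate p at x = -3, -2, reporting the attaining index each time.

p(-3) = min(2+0·(-3)=2, -2+1·(-3)=-5, -3+2·(-3)=-9, -2+3·(-3)=-11, 4+4·(-3)=-8, 8+5·(-3)=-7) = -11 (attained by i=3)
p(-2) = min(2+0·(-2)=2, -2+1·(-2)=-4, -3+2·(-2)=-7, -2+3·(-2)=-8, 4+4·(-2)=-4, 8+5·(-2)=-2) = -8 (attained by i=3)
Answer: p(-3) = -11; p(-2) = -8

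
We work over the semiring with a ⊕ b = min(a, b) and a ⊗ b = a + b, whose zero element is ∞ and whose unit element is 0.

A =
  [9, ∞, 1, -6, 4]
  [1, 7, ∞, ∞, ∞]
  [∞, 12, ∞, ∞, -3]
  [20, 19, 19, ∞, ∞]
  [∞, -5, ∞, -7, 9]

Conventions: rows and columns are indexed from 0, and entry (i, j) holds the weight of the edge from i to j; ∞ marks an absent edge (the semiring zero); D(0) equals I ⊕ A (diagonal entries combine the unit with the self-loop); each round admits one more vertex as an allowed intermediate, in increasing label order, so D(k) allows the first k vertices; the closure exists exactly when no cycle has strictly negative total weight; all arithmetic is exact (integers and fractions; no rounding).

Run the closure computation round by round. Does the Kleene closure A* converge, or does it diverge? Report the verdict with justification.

D(0):
  [0, ∞, 1, -6, 4]
  [1, 0, ∞, ∞, ∞]
  [∞, 12, 0, ∞, -3]
  [20, 19, 19, 0, ∞]
  [∞, -5, ∞, -7, 0]
D(1):
  [0, ∞, 1, -6, 4]
  [1, 0, 2, -5, 5]
  [∞, 12, 0, ∞, -3]
  [20, 19, 19, 0, 24]
  [∞, -5, ∞, -7, 0]
D(2):
  [0, ∞, 1, -6, 4]
  [1, 0, 2, -5, 5]
  [13, 12, 0, 7, -3]
  [20, 19, 19, 0, 24]
  [-4, -5, -3, -10, 0]
Detection: at round 3, diagonal entry (4, 4) turns strictly negative.
Key observation: the cycle 4->1->0->2->4 has total weight (-5) + 1 + 1 + (-3), which is strictly negative.
Answer: DIVERGES — negative cycle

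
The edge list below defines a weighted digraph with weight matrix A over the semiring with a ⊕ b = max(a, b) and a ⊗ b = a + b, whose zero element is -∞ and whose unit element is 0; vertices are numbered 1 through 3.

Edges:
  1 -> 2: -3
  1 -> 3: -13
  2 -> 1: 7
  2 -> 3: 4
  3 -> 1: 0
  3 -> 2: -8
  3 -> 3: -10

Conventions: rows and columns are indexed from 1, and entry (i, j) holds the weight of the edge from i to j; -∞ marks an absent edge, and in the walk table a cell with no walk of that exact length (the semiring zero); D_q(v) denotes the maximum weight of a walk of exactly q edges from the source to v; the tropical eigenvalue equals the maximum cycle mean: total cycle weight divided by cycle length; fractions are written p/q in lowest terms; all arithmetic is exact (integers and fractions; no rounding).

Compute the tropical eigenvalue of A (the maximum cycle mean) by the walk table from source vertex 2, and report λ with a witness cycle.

q=0: [-∞, 0, -∞]
q=1: [7, -∞, 4]
q=2: [4, 4, -6]
q=3: [11, 1, 8]
Optimal cycle mean attained by: cycle 1->2->1, total (-3) + 7, length 2.
Answer: λ = 2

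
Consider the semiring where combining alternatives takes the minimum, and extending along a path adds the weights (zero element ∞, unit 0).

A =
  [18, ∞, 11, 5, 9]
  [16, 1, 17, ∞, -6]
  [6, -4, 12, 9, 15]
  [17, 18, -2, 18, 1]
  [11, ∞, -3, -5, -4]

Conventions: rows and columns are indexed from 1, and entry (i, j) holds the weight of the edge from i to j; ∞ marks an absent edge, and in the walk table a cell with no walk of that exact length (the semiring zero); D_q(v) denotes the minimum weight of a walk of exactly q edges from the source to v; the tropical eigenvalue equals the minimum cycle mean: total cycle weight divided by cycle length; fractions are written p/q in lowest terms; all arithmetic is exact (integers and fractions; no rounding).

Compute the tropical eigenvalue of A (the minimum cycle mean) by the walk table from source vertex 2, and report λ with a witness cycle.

q=0: [∞, 0, ∞, ∞, ∞]
q=1: [16, 1, 17, ∞, -6]
q=2: [5, 2, -9, -11, -10]
q=3: [-3, -13, -13, -15, -14]
q=4: [-7, -17, -17, -19, -19]
q=5: [-11, -21, -22, -24, -23]
Optimal cycle mean attained by: cycle 2->5->3->2, total (-6) + (-3) + (-4), length 3.
Answer: λ = -13/3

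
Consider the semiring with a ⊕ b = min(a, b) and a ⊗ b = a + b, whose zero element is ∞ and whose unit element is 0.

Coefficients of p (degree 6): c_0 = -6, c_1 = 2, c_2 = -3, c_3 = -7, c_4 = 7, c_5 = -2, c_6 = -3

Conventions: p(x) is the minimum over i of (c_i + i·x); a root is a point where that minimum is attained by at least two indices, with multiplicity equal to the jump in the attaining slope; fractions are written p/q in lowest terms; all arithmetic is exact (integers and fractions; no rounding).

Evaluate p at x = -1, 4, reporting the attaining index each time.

p(-1) = min(-6+0·(-1)=-6, 2+1·(-1)=1, -3+2·(-1)=-5, -7+3·(-1)=-10, 7+4·(-1)=3, -2+5·(-1)=-7, -3+6·(-1)=-9) = -10 (attained by i=3)
p(4) = min(-6+0·4=-6, 2+1·4=6, -3+2·4=5, -7+3·4=5, 7+4·4=23, -2+5·4=18, -3+6·4=21) = -6 (attained by i=0)
Answer: p(-1) = -10; p(4) = -6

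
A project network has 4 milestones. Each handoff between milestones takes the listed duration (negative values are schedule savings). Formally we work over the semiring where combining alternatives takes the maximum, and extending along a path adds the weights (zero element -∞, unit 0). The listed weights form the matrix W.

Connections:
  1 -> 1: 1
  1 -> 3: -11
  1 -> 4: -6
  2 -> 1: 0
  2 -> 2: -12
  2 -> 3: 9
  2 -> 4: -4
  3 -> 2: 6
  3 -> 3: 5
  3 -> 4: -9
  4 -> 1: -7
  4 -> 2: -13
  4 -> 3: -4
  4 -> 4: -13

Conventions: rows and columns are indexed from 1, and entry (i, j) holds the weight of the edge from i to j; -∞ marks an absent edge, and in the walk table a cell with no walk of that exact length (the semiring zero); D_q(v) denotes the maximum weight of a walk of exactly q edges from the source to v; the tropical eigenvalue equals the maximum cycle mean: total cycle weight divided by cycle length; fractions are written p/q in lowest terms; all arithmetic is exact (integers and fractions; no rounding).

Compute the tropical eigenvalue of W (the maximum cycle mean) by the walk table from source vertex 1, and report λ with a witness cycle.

q=0: [0, -∞, -∞, -∞]
q=1: [1, -∞, -11, -6]
q=2: [2, -5, -6, -5]
q=3: [3, 0, 4, -4]
q=4: [4, 10, 9, -3]
Optimal cycle mean attained by: cycle 2->3->2, total 9 + 6, length 2.
Answer: λ = 15/2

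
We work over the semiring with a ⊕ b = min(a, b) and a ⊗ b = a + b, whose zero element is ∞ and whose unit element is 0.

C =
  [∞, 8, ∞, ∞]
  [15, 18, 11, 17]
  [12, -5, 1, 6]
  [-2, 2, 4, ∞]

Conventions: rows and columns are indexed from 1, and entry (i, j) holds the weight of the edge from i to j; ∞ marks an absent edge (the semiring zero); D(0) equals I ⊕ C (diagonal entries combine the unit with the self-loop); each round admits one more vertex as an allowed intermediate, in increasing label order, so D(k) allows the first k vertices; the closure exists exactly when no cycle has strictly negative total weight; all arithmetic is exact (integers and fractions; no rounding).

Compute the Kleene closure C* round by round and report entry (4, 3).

D(0):
  [0, 8, ∞, ∞]
  [15, 0, 11, 17]
  [12, -5, 0, 6]
  [-2, 2, 4, 0]
D(1):
  [0, 8, ∞, ∞]
  [15, 0, 11, 17]
  [12, -5, 0, 6]
  [-2, 2, 4, 0]
D(2):
  [0, 8, 19, 25]
  [15, 0, 11, 17]
  [10, -5, 0, 6]
  [-2, 2, 4, 0]
D(3):
  [0, 8, 19, 25]
  [15, 0, 11, 17]
  [10, -5, 0, 6]
  [-2, -1, 4, 0]
D(4):
  [0, 8, 19, 25]
  [15, 0, 11, 17]
  [4, -5, 0, 6]
  [-2, -1, 4, 0]
Answer: C*[4][3] = 4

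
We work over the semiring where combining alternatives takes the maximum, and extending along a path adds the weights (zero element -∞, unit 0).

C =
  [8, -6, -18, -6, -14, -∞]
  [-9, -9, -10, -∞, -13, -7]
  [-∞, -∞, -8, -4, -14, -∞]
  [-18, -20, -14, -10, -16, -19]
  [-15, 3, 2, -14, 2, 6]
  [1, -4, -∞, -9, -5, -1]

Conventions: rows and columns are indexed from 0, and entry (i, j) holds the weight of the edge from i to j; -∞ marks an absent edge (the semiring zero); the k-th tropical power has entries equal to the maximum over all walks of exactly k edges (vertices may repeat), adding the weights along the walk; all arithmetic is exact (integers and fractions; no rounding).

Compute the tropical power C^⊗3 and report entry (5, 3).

C^⊗2:
  [16, 2, -10, 2, -6, -8]
  [-1, -10, -11, -14, -11, -7]
  [-22, -11, -12, -12, -12, -8]
  [-10, -13, -14, -18, -14, -10]
  [7, 5, 4, -2, 4, 8]
  [9, -2, -3, -5, -3, 1]
C^⊗3:
  [24, 10, -2, 10, 2, 0]
  [7, -7, -9, -7, -9, -5]
  [-7, -9, -10, -16, -10, -6]
  [-2, -11, -12, -16, -12, -8]
  [15, 7, 6, 1, 6, 10]
  [17, 3, -1, 3, -1, 3]
Key observation: the optimum is the walk 5->0->0->3, with weight 1 + 8 + (-6) = 3.
Optimal value attained by: walk 5->0->0->3.
Answer: (C^⊗3)[5][3] = 3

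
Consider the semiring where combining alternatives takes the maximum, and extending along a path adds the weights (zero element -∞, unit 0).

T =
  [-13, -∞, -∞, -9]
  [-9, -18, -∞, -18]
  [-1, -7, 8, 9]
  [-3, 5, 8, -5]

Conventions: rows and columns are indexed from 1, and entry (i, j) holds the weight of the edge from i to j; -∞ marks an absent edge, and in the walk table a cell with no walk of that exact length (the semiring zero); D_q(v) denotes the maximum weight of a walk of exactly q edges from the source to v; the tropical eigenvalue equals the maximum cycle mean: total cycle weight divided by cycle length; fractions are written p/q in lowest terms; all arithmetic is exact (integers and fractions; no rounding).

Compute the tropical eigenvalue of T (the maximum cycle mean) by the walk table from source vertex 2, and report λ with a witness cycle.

q=0: [-∞, 0, -∞, -∞]
q=1: [-9, -18, -∞, -18]
q=2: [-21, -13, -10, -18]
q=3: [-11, -13, -2, -1]
q=4: [-3, 4, 7, 7]
Optimal cycle mean attained by: cycle 3->4->3, total 9 + 8, length 2.
Answer: λ = 17/2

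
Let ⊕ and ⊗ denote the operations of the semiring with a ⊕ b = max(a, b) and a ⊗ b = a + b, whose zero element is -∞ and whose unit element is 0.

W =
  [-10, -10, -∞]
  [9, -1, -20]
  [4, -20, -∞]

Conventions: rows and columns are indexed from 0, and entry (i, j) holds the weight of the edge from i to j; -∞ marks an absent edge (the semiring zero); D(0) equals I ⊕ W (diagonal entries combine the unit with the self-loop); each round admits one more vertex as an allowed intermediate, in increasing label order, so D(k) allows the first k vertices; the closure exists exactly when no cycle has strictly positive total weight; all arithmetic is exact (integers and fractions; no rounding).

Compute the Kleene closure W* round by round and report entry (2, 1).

D(0):
  [0, -10, -∞]
  [9, 0, -20]
  [4, -20, 0]
D(1):
  [0, -10, -∞]
  [9, 0, -20]
  [4, -6, 0]
D(2):
  [0, -10, -30]
  [9, 0, -20]
  [4, -6, 0]
D(3):
  [0, -10, -30]
  [9, 0, -20]
  [4, -6, 0]
Answer: W*[2][1] = -6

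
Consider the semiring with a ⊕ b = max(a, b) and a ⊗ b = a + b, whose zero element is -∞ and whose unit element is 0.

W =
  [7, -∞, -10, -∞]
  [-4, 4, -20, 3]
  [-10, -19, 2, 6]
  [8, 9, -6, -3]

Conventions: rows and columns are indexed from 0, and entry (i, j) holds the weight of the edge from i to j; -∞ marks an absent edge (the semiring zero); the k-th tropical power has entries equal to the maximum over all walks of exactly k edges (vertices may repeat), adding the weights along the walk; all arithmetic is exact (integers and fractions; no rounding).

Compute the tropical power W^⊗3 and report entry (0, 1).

W^⊗2:
  [14, -29, -3, -4]
  [11, 12, -3, 7]
  [14, 15, 4, 8]
  [15, 13, -2, 12]
W^⊗3:
  [21, 5, 4, 3]
  [18, 16, 1, 15]
  [21, 19, 6, 18]
  [22, 21, 6, 16]
Key observation: the optimum is the walk 0->2->3->1, with weight (-10) + 6 + 9 = 5.
Optimal value attained by: walk 0->2->3->1.
Answer: (W^⊗3)[0][1] = 5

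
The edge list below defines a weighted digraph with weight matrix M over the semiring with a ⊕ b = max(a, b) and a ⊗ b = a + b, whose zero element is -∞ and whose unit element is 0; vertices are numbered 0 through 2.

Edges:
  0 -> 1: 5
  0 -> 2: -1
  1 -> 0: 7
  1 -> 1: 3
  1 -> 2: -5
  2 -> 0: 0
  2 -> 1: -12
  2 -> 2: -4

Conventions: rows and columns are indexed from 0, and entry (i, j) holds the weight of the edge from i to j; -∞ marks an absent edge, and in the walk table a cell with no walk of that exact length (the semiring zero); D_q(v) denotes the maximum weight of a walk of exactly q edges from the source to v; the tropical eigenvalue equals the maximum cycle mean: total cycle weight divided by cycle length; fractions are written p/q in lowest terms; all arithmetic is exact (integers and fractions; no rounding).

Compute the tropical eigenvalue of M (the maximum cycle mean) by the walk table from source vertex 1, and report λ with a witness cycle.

q=0: [-∞, 0, -∞]
q=1: [7, 3, -5]
q=2: [10, 12, 6]
q=3: [19, 15, 9]
Optimal cycle mean attained by: cycle 0->1->0, total 5 + 7, length 2.
Answer: λ = 6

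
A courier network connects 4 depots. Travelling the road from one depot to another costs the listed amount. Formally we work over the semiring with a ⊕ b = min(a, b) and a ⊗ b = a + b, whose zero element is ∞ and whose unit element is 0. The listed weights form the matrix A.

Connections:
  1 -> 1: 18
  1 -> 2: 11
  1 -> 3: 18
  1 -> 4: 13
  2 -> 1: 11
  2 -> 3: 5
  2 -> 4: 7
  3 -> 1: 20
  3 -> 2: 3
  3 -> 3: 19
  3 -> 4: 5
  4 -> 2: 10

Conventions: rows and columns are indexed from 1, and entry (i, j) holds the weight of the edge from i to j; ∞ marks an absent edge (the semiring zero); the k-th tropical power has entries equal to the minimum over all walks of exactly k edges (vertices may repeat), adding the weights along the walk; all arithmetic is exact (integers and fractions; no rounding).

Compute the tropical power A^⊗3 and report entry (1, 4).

A^⊗2:
  [22, 21, 16, 18]
  [25, 8, 24, 10]
  [14, 15, 8, 10]
  [21, ∞, 15, 17]
A^⊗3:
  [32, 19, 26, 21]
  [19, 20, 13, 15]
  [26, 11, 20, 13]
  [35, 18, 34, 20]
Key observation: the optimum is the walk 1->2->3->4, with weight 11 + 5 + 5 = 21.
Optimal value attained by: walk 1->2->3->4.
Answer: (A^⊗3)[1][4] = 21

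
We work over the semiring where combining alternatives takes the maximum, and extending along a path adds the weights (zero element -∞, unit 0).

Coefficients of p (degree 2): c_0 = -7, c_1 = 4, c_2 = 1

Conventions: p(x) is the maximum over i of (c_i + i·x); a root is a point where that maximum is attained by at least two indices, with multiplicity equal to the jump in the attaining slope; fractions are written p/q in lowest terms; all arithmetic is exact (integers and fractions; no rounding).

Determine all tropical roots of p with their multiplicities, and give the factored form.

hull edge (i=0, c=-7) to (i=1, c=4): slope 11, span 1
hull edge (i=1, c=4) to (i=2, c=1): slope -3, span 1
Factored form: p(x) = 1 ⊗ (x ⊕ (-11)) ⊗ (x ⊕ 3)
Answer: roots = -11 (mult 1), 3 (mult 1)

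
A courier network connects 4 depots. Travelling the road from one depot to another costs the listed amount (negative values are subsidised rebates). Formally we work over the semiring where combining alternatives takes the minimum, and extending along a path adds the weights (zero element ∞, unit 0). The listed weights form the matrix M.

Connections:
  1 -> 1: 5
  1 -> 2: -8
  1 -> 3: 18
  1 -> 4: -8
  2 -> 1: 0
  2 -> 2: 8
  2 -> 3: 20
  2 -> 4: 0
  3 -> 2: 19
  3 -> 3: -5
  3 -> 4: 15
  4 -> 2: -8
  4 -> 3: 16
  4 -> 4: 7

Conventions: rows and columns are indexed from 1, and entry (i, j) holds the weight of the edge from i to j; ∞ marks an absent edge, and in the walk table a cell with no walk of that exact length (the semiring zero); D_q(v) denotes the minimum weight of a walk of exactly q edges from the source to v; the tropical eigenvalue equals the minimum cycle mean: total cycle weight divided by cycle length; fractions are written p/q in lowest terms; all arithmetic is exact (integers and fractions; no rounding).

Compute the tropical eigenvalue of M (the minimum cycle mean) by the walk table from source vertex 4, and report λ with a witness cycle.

q=0: [∞, ∞, ∞, 0]
q=1: [∞, -8, 16, 7]
q=2: [-8, -1, 11, -8]
q=3: [-3, -16, 6, -16]
q=4: [-16, -24, 0, -16]
Optimal cycle mean attained by: cycle 1->4->2->1, total (-8) + (-8) + 0, length 3.
Answer: λ = -16/3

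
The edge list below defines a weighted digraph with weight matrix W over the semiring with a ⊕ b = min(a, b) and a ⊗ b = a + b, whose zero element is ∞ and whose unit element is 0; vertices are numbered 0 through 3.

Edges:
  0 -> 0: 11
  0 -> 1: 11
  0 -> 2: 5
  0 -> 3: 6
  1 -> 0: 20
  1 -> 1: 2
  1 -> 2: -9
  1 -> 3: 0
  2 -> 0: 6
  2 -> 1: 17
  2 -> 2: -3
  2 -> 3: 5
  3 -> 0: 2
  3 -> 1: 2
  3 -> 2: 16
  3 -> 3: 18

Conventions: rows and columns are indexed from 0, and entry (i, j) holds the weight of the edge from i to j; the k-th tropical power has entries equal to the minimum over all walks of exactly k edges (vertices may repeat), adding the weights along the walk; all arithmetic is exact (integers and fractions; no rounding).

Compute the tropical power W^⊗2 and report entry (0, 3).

W^⊗2:
  [8, 8, 2, 10]
  [-3, 2, -12, -4]
  [3, 7, -6, 2]
  [13, 4, -7, 2]
Key observation: the optimum is the walk 0->2->3, with weight 5 + 5 = 10.
Optimal value attained by: walk 0->2->3.
Answer: (W^⊗2)[0][3] = 10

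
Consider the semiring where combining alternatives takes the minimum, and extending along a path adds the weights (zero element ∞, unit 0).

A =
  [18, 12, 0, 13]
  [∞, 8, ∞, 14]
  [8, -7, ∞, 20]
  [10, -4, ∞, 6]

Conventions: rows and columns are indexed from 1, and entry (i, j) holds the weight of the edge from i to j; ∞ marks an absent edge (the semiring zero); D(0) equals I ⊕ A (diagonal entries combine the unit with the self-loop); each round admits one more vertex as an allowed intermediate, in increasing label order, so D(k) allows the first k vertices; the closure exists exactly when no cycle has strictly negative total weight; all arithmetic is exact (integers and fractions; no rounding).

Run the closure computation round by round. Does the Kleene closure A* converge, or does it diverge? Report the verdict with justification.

D(0):
  [0, 12, 0, 13]
  [∞, 0, ∞, 14]
  [8, -7, 0, 20]
  [10, -4, ∞, 0]
D(1):
  [0, 12, 0, 13]
  [∞, 0, ∞, 14]
  [8, -7, 0, 20]
  [10, -4, 10, 0]
D(2):
  [0, 12, 0, 13]
  [∞, 0, ∞, 14]
  [8, -7, 0, 7]
  [10, -4, 10, 0]
D(3):
  [0, -7, 0, 7]
  [∞, 0, ∞, 14]
  [8, -7, 0, 7]
  [10, -4, 10, 0]
D(4):
  [0, -7, 0, 7]
  [24, 0, 24, 14]
  [8, -7, 0, 7]
  [10, -4, 10, 0]
Key observation: every diagonal entry stays at the unit through all rounds, so no improving cycle exists.
Answer: CONVERGES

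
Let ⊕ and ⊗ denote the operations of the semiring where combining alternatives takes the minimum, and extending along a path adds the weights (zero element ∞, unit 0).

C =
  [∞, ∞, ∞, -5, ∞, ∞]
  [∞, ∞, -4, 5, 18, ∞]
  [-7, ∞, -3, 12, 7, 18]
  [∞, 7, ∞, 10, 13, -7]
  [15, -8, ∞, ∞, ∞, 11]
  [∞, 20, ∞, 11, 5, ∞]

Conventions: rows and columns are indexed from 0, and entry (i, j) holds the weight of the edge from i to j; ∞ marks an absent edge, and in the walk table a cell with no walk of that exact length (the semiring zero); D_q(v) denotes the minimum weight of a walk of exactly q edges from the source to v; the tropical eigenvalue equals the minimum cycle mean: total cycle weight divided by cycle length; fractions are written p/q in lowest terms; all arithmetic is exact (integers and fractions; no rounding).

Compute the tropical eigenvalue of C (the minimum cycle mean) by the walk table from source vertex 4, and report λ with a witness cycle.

q=0: [∞, ∞, ∞, ∞, 0, ∞]
q=1: [15, -8, ∞, ∞, ∞, 11]
q=2: [∞, 31, -12, -3, 10, ∞]
q=3: [-19, 2, -15, 0, -5, -10]
q=4: [-22, -13, -18, -24, -8, -7]
q=5: [-25, -17, -21, -27, -11, -31]
q=6: [-28, -20, -24, -30, -26, -34]
Optimal cycle mean attained by: cycle 0->3->5->4->1->2->0, total (-5) + (-7) + 5 + (-8) + (-4) + (-7), length 6.
Answer: λ = -13/3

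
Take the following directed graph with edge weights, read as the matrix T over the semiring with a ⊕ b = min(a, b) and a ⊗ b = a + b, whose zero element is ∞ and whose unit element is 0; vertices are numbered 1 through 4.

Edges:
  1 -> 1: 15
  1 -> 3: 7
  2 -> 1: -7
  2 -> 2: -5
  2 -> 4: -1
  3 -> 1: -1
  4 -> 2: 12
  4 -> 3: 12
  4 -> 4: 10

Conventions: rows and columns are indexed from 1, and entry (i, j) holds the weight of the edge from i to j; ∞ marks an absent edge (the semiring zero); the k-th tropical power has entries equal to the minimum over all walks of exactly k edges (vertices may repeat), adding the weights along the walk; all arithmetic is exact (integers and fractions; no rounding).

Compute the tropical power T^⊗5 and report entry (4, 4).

T^⊗2:
  [6, ∞, 22, ∞]
  [-12, -10, 0, -6]
  [14, ∞, 6, ∞]
  [5, 7, 22, 11]
T^⊗3:
  [21, ∞, 13, ∞]
  [-17, -15, -5, -11]
  [5, ∞, 21, ∞]
  [0, 2, 12, 6]
T^⊗4:
  [12, ∞, 28, ∞]
  [-22, -20, -10, -16]
  [20, ∞, 12, ∞]
  [-5, -3, 7, 1]
T^⊗5:
  [27, ∞, 19, ∞]
  [-27, -25, -15, -21]
  [11, ∞, 27, ∞]
  [-10, -8, 2, -4]
Key observation: the optimum is the walk 4->2->2->2->2->4, with weight 12 + (-5) + (-5) + (-5) + (-1) = -4.
Optimal value attained by: walk 4->2->2->2->2->4.
Answer: (T^⊗5)[4][4] = -4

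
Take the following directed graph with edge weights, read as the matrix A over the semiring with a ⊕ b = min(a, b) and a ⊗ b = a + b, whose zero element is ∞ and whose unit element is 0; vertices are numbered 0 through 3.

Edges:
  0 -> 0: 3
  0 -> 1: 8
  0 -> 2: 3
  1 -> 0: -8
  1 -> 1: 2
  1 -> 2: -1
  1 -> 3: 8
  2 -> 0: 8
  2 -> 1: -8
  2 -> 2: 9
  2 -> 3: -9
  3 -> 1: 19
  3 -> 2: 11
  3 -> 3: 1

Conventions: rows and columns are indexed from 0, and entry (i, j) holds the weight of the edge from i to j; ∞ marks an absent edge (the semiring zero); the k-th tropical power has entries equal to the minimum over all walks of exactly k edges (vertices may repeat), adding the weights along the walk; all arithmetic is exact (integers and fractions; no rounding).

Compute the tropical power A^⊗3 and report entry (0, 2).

A^⊗2:
  [0, -5, 6, -6]
  [-6, -9, -5, -10]
  [-16, -6, -9, -8]
  [11, 3, 12, 2]
A^⊗3:
  [-13, -3, -6, -5]
  [-17, -13, -10, -14]
  [-14, -17, -13, -18]
  [-5, 4, 2, 3]
Key observation: the optimum is the walk 0->2->1->2, with weight 3 + (-8) + (-1) = -6.
Optimal value attained by: walk 0->2->1->2.
Answer: (A^⊗3)[0][2] = -6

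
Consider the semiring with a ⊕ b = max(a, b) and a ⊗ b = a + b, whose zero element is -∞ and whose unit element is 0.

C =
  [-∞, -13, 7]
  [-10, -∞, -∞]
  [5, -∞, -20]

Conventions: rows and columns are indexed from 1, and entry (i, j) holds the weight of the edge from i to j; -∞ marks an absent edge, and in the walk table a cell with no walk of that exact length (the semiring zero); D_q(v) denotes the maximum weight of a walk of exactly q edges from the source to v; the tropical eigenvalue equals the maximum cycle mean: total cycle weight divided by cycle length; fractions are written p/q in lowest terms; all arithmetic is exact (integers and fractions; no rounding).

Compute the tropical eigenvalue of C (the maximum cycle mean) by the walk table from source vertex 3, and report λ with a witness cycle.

q=0: [-∞, -∞, 0]
q=1: [5, -∞, -20]
q=2: [-15, -8, 12]
q=3: [17, -28, -8]
Optimal cycle mean attained by: cycle 1->3->1, total 7 + 5, length 2.
Answer: λ = 6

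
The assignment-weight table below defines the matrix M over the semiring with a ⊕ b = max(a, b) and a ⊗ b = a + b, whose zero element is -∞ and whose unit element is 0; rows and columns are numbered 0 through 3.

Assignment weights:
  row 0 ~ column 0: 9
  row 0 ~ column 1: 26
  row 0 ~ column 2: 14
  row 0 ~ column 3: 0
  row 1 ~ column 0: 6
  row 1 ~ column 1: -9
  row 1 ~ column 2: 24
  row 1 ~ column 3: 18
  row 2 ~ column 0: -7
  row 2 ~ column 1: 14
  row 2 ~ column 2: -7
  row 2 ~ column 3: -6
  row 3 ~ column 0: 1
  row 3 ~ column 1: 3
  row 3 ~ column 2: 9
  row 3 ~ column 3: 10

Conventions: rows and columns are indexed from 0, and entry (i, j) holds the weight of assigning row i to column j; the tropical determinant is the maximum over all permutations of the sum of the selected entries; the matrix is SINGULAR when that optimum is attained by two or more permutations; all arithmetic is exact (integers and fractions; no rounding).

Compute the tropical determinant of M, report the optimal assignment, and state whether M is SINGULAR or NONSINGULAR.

σ = (0, 1, 2, 3): 9 + (-9) + (-7) + 10 = 3
σ = (0, 1, 3, 2): 9 + (-9) + (-6) + 9 = 3
σ = (0, 2, 1, 3): 9 + 24 + 14 + 10 = 57
σ = (0, 2, 3, 1): 9 + 24 + (-6) + 3 = 30
σ = (0, 3, 1, 2): 9 + 18 + 14 + 9 = 50
σ = (0, 3, 2, 1): 9 + 18 + (-7) + 3 = 23
σ = (1, 0, 2, 3): 26 + 6 + (-7) + 10 = 35
σ = (1, 0, 3, 2): 26 + 6 + (-6) + 9 = 35
σ = (1, 2, 0, 3): 26 + 24 + (-7) + 10 = 53
σ = (1, 2, 3, 0): 26 + 24 + (-6) + 1 = 45
σ = (1, 3, 0, 2): 26 + 18 + (-7) + 9 = 46
σ = (1, 3, 2, 0): 26 + 18 + (-7) + 1 = 38
σ = (2, 0, 1, 3): 14 + 6 + 14 + 10 = 44
σ = (2, 0, 3, 1): 14 + 6 + (-6) + 3 = 17
σ = (2, 1, 0, 3): 14 + (-9) + (-7) + 10 = 8
σ = (2, 1, 3, 0): 14 + (-9) + (-6) + 1 = 0
σ = (2, 3, 0, 1): 14 + 18 + (-7) + 3 = 28
σ = (2, 3, 1, 0): 14 + 18 + 14 + 1 = 47
σ = (3, 0, 1, 2): 0 + 6 + 14 + 9 = 29
σ = (3, 0, 2, 1): 0 + 6 + (-7) + 3 = 2
σ = (3, 1, 0, 2): 0 + (-9) + (-7) + 9 = -7
σ = (3, 1, 2, 0): 0 + (-9) + (-7) + 1 = -15
σ = (3, 2, 0, 1): 0 + 24 + (-7) + 3 = 20
σ = (3, 2, 1, 0): 0 + 24 + 14 + 1 = 39
Optimal value attained by: σ = (0, 2, 1, 3).
Answer: det⊕(M) = 57; verdict: NONSINGULAR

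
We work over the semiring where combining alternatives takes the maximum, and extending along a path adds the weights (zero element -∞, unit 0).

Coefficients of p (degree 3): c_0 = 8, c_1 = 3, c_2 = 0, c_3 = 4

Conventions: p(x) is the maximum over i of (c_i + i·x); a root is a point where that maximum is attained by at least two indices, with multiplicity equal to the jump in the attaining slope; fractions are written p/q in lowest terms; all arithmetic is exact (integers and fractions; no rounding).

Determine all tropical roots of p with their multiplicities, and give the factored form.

hull edge (i=0, c=8) to (i=3, c=4): slope -4/3, span 3
Factored form: p(x) = 4 ⊗ (x ⊕ 4/3) ⊗ (x ⊕ 4/3) ⊗ (x ⊕ 4/3)
Answer: roots = 4/3 (mult 3)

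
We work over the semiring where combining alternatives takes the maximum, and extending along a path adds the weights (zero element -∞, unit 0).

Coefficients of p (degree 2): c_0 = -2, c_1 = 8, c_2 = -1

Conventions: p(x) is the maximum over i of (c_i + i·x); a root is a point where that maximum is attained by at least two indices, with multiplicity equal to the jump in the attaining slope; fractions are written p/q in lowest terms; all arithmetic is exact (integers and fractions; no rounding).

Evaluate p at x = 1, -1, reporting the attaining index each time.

p(1) = max(-2+0·1=-2, 8+1·1=9, -1+2·1=1) = 9 (attained by i=1)
p(-1) = max(-2+0·(-1)=-2, 8+1·(-1)=7, -1+2·(-1)=-3) = 7 (attained by i=1)
Answer: p(1) = 9; p(-1) = 7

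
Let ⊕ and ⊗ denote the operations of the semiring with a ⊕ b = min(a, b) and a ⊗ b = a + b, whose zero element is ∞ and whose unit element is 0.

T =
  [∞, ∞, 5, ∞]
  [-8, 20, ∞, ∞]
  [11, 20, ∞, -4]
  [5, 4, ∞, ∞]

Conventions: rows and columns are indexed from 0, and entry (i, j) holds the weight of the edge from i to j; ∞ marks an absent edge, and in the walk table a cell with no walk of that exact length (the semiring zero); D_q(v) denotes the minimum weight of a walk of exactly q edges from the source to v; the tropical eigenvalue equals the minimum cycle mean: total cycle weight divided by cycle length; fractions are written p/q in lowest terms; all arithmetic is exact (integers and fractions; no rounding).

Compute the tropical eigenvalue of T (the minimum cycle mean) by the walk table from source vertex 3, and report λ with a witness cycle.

q=0: [∞, ∞, ∞, 0]
q=1: [5, 4, ∞, ∞]
q=2: [-4, 24, 10, ∞]
q=3: [16, 30, 1, 6]
q=4: [11, 10, 21, -3]
Optimal cycle mean attained by: cycle 0->2->3->1->0, total 5 + (-4) + 4 + (-8), length 4.
Answer: λ = -3/4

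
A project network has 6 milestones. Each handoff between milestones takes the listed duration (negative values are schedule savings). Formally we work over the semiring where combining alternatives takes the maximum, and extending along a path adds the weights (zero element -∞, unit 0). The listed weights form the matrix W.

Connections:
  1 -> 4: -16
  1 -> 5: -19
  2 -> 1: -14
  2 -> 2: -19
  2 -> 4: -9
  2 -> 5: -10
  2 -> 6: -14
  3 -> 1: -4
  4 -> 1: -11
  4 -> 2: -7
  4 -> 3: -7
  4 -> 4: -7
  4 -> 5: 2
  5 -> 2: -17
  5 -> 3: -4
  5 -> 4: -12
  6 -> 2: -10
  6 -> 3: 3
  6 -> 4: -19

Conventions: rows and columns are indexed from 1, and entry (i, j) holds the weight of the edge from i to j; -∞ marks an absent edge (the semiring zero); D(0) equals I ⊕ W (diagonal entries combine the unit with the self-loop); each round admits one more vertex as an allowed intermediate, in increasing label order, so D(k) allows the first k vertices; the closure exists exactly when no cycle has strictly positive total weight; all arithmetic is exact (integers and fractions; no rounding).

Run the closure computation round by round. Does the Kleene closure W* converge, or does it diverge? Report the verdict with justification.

D(0):
  [0, -∞, -∞, -16, -19, -∞]
  [-14, 0, -∞, -9, -10, -14]
  [-4, -∞, 0, -∞, -∞, -∞]
  [-11, -7, -7, 0, 2, -∞]
  [-∞, -17, -4, -12, 0, -∞]
  [-∞, -10, 3, -19, -∞, 0]
D(1):
  [0, -∞, -∞, -16, -19, -∞]
  [-14, 0, -∞, -9, -10, -14]
  [-4, -∞, 0, -20, -23, -∞]
  [-11, -7, -7, 0, 2, -∞]
  [-∞, -17, -4, -12, 0, -∞]
  [-∞, -10, 3, -19, -∞, 0]
D(2):
  [0, -∞, -∞, -16, -19, -∞]
  [-14, 0, -∞, -9, -10, -14]
  [-4, -∞, 0, -20, -23, -∞]
  [-11, -7, -7, 0, 2, -21]
  [-31, -17, -4, -12, 0, -31]
  [-24, -10, 3, -19, -20, 0]
D(3):
  [0, -∞, -∞, -16, -19, -∞]
  [-14, 0, -∞, -9, -10, -14]
  [-4, -∞, 0, -20, -23, -∞]
  [-11, -7, -7, 0, 2, -21]
  [-8, -17, -4, -12, 0, -31]
  [-1, -10, 3, -17, -20, 0]
D(4):
  [0, -23, -23, -16, -14, -37]
  [-14, 0, -16, -9, -7, -14]
  [-4, -27, 0, -20, -18, -41]
  [-11, -7, -7, 0, 2, -21]
  [-8, -17, -4, -12, 0, -31]
  [-1, -10, 3, -17, -15, 0]
D(5):
  [0, -23, -18, -16, -14, -37]
  [-14, 0, -11, -9, -7, -14]
  [-4, -27, 0, -20, -18, -41]
  [-6, -7, -2, 0, 2, -21]
  [-8, -17, -4, -12, 0, -31]
  [-1, -10, 3, -17, -15, 0]
D(6):
  [0, -23, -18, -16, -14, -37]
  [-14, 0, -11, -9, -7, -14]
  [-4, -27, 0, -20, -18, -41]
  [-6, -7, -2, 0, 2, -21]
  [-8, -17, -4, -12, 0, -31]
  [-1, -10, 3, -17, -15, 0]
Key observation: every diagonal entry stays at the unit through all rounds, so no improving cycle exists.
Answer: CONVERGES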